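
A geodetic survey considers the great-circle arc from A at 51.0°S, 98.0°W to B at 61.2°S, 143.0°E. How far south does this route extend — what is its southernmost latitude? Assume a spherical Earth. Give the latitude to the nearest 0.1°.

The great circle lies in the plane with unit normal n̂ = (p₁ × p₂)/|p₁ × p₂|.
Here n̂_z ≈ -0.314; the vertex latitude is φ_max = arccos|n̂_z| ≈ 71.7°.
Check via Clairaut: cos φ_max = |cos φ₁| · sin C = cos(51.0°)·sin(150.1°) ≈ 0.314, again giving ≈ 71.7°.

≈ 71.7°S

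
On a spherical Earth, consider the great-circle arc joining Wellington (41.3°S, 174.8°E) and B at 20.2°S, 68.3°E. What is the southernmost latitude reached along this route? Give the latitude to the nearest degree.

The great circle lies in the plane with unit normal n̂ = (p₁ × p₂)/|p₁ × p₂|.
Here n̂_z ≈ -0.676; the vertex latitude is φ_max = arccos|n̂_z| ≈ 47.4°.

≈ 47°S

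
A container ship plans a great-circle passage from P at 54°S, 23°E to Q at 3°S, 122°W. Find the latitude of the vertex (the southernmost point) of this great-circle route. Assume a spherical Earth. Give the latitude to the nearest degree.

≈ 68°S

The great circle lies in the plane with unit normal n̂ = (p₁ × p₂)/|p₁ × p₂|.
Here n̂_z ≈ -0.375; the vertex latitude is φ_max = arccos|n̂_z| ≈ 68.0°.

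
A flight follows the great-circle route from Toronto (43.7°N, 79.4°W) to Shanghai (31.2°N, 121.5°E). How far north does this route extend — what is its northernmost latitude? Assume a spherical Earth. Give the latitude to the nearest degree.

≈ 77°N

The great circle lies in the plane with unit normal n̂ = (p₁ × p₂)/|p₁ × p₂|.
Here n̂_z ≈ -0.226; the vertex latitude is φ_max = arccos|n̂_z| ≈ 76.9°.
Check via Clairaut: cos φ_max = |cos φ₁| · sin C = cos(43.7°)·sin(18.2°) ≈ 0.226, again giving ≈ 76.9°.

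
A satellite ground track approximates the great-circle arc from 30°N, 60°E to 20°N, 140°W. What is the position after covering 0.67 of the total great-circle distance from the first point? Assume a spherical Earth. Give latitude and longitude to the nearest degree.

Write both endpoints as unit vectors p₁, p₂ with components (cos φ cos λ, cos φ sin λ, sin φ).
The central angle between the endpoints is δ = arccos(p₁·p₂) ≈ 2.206 rad (126.4°).
Interpolate at f = 0.67 with slerp weights a = sin((1−f)δ)/sin δ ≈ 0.827, b = sin(fδ)/sin δ ≈ 1.237.
p = a·p₁ + b·p₂ ≈ (-0.533, -0.127, 0.837); φ = arcsin(p_z) ≈ 56.80°, λ = atan2(p_y, p_x) ≈ -166.57°.

≈ 57°N, 167°W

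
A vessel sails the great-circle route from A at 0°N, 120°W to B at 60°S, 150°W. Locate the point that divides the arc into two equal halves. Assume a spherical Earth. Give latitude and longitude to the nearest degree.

≈ 31°S, 130°W

The haversine formula gives a central angle δ ≈ 1.123 rad (64.3°) between the endpoints.
Interpolate at f = 1/2 with slerp weights a = sin((1−f)δ)/sin δ ≈ 0.591, b = sin(fδ)/sin δ ≈ 0.591.
p = a·p₁ + b·p₂ ≈ (-0.551, -0.659, -0.512); φ = arcsin(p_z) ≈ -30.77°, λ = atan2(p_y, p_x) ≈ -129.90°.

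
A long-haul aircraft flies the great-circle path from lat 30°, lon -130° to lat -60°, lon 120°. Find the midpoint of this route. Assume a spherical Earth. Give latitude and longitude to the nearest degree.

≈ lat -24°, lon -164°

Write both endpoints as unit vectors p₁, p₂ with components (cos φ cos λ, cos φ sin λ, sin φ).
The central angle between the endpoints is δ = arccos(p₁·p₂) ≈ 2.191 rad (125.5°).
Interpolate at f = 1/2 with slerp weights a = sin((1−f)δ)/sin δ ≈ 1.093, b = sin(fδ)/sin δ ≈ 1.093.
p = a·p₁ + b·p₂ ≈ (-0.881, -0.252, -0.400); φ = arcsin(p_z) ≈ -23.57°, λ = atan2(p_y, p_x) ≈ -164.06°.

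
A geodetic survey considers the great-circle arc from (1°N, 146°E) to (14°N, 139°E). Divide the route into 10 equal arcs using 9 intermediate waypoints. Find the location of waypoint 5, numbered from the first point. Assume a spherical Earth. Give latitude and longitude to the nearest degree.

The haversine formula gives a central angle δ ≈ 0.257 rad (14.7°) between the endpoints.
Interpolate at f = 5/10 with slerp weights a = sin((1−f)δ)/sin δ ≈ 0.504, b = sin(fδ)/sin δ ≈ 0.504.
p = a·p₁ + b·p₂ ≈ (-0.787, 0.603, 0.131); φ = arcsin(p_z) ≈ 7.51°, λ = atan2(p_y, p_x) ≈ 142.55°.

≈ (8°N, 143°E)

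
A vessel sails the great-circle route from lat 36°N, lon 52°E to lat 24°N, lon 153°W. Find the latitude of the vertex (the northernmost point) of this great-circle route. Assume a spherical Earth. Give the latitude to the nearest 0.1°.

The great circle lies in the plane with unit normal n̂ = (p₁ × p₂)/|p₁ × p₂|.
Here n̂_z ≈ +0.346; the vertex latitude is φ_max = arccos|n̂_z| ≈ 69.8°.
Check via Clairaut: cos φ_max = |cos φ₁| · sin C = cos(36.0°)·sin(25.3°) ≈ 0.346, again giving ≈ 69.8°.

≈ 69.8°N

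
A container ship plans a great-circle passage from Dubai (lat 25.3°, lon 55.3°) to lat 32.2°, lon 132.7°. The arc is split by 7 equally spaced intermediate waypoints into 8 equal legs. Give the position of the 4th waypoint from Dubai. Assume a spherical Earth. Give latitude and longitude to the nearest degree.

≈ lat 35°, lon 92°

Convert each endpoint to a unit vector on the sphere (x = cos φ cos λ, y = cos φ sin λ, z = sin φ).
The central angle between the endpoints is δ = arccos(p₁·p₂) ≈ 1.165 rad (66.8°).
Interpolate at f = 4/8 with slerp weights a = sin((1−f)δ)/sin δ ≈ 0.599, b = sin(fδ)/sin δ ≈ 0.599.
p = a·p₁ + b·p₂ ≈ (-0.035, 0.817, 0.575); φ = arcsin(p_z) ≈ 35.10°, λ = atan2(p_y, p_x) ≈ 92.48°.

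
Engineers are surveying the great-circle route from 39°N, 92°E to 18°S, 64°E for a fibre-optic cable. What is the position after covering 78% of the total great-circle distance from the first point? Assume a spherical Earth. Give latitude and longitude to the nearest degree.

Convert each endpoint to a unit vector on the sphere (x = cos φ cos λ, y = cos φ sin λ, z = sin φ).
The central angle between the endpoints is δ = arccos(p₁·p₂) ≈ 1.095 rad (62.7°).
Interpolate at f = 0.78 with slerp weights a = sin((1−f)δ)/sin δ ≈ 0.268, b = sin(fδ)/sin δ ≈ 0.848.
p = a·p₁ + b·p₂ ≈ (0.346, 0.933, -0.093); φ = arcsin(p_z) ≈ -5.35°, λ = atan2(p_y, p_x) ≈ 69.64°.

≈ 5°S, 70°E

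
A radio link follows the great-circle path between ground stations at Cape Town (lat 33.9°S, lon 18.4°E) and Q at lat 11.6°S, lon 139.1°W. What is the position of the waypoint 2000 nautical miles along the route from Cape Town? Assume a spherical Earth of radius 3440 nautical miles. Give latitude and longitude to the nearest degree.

Write both endpoints as unit vectors p₁, p₂ with components (cos φ cos λ, cos φ sin λ, sin φ).
The central angle between the endpoints is δ = arccos(p₁·p₂) ≈ 2.264 rad (129.7°). The total great-circle distance is δ·R ≈ 2.264 × 3440 ≈ 7788 nmi, so the target fraction is f = 2000/7788 ≈ 0.257.
Interpolate at f ≈ 0.257 with slerp weights a = sin((1−f)δ)/sin δ ≈ 1.292, b = sin(fδ)/sin δ ≈ 0.714.
p = a·p₁ + b·p₂ ≈ (0.489, -0.119, -0.864); φ = arcsin(p_z) ≈ -59.79°, λ = atan2(p_y, p_x) ≈ -13.73°.

≈ lat 60°S, lon 14°W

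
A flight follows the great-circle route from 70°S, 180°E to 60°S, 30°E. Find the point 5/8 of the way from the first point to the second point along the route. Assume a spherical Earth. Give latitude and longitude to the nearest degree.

Write both endpoints as unit vectors p₁, p₂ with components (cos φ cos λ, cos φ sin λ, sin φ).
The central angle between the endpoints is δ = arccos(p₁·p₂) ≈ 0.842 rad (48.3°).
Interpolate at f = 5/8 with slerp weights a = sin((1−f)δ)/sin δ ≈ 0.416, b = sin(fδ)/sin δ ≈ 0.673.
p = a·p₁ + b·p₂ ≈ (0.149, 0.168, -0.974); φ = arcsin(p_z) ≈ -77.00°, λ = atan2(p_y, p_x) ≈ 48.45°.

≈ 77°S, 48°E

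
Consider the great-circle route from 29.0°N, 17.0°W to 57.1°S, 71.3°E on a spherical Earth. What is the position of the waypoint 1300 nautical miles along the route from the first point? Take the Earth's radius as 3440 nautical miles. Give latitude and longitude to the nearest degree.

≈ 11°N, 4°W

Convert each endpoint to a unit vector on the sphere (x = cos φ cos λ, y = cos φ sin λ, z = sin φ).
The central angle between the endpoints is δ = arccos(p₁·p₂) ≈ 1.975 rad (113.1°). The total great-circle distance is δ·R ≈ 1.975 × 3440 ≈ 6793 nmi, so the target fraction is f = 1300/6793 ≈ 0.191.
Interpolate at f ≈ 0.191 with slerp weights a = sin((1−f)δ)/sin δ ≈ 1.087, b = sin(fδ)/sin δ ≈ 0.401.
p = a·p₁ + b·p₂ ≈ (0.979, -0.072, 0.190); φ = arcsin(p_z) ≈ 10.96°, λ = atan2(p_y, p_x) ≈ -4.18°.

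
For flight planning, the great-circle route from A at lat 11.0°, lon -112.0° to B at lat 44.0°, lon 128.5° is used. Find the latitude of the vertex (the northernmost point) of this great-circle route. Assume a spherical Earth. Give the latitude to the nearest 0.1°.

≈ 51.0°

The great circle lies in the plane with unit normal n̂ = (p₁ × p₂)/|p₁ × p₂|.
Here n̂_z ≈ -0.629; the vertex latitude is φ_max = arccos|n̂_z| ≈ 51.0°.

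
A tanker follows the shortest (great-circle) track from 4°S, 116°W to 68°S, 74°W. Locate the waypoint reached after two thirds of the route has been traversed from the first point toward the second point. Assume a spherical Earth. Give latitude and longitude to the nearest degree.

≈ 48°S, 99°W

The haversine formula gives a central angle δ ≈ 1.221 rad (70.0°) between the endpoints.
Interpolate at f = 2/3 with slerp weights a = sin((1−f)δ)/sin δ ≈ 0.421, b = sin(fδ)/sin δ ≈ 0.774.
p = a·p₁ + b·p₂ ≈ (-0.104, -0.657, -0.747); φ = arcsin(p_z) ≈ -48.33°, λ = atan2(p_y, p_x) ≈ -99.03°.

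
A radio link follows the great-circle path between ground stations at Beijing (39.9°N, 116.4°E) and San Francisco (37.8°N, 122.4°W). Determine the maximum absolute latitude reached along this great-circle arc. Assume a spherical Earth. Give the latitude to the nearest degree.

≈ 59°N

The great circle lies in the plane with unit normal n̂ = (p₁ × p₂)/|p₁ × p₂|.
Here n̂_z ≈ +0.520; the vertex latitude is φ_max = arccos|n̂_z| ≈ 58.7°.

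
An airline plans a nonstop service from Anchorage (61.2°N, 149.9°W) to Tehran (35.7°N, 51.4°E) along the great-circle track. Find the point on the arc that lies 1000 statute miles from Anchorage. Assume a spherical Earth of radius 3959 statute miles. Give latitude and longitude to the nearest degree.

The haversine formula gives a central angle δ ≈ 1.423 rad (81.6°) between the endpoints. The total great-circle distance is δ·R ≈ 1.423 × 3959 ≈ 5635 mi, so the target fraction is f = 1000/5635 ≈ 0.177.
Interpolate at f ≈ 0.177 with slerp weights a = sin((1−f)δ)/sin δ ≈ 0.931, b = sin(fδ)/sin δ ≈ 0.253.
p = a·p₁ + b·p₂ ≈ (-0.260, -0.065, 0.963); φ = arcsin(p_z) ≈ 74.45°, λ = atan2(p_y, p_x) ≈ -166.05°.

≈ 74°N, 166°W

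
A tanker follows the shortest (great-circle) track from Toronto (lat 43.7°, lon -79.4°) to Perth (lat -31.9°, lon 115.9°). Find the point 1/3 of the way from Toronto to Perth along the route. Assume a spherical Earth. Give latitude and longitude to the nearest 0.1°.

Write both endpoints as unit vectors p₁, p₂ with components (cos φ cos λ, cos φ sin λ, sin φ).
The central angle between the endpoints is δ = arccos(p₁·p₂) ≈ 2.848 rad (163.2°).
Interpolate at f = 1/3 with slerp weights a = sin((1−f)δ)/sin δ ≈ 3.268, b = sin(fδ)/sin δ ≈ 2.806.
p = a·p₁ + b·p₂ ≈ (-0.606, -0.179, 0.775); φ = arcsin(p_z) ≈ 50.81°, λ = atan2(p_y, p_x) ≈ -163.51°.

≈ lat 50.8°, lon -163.5°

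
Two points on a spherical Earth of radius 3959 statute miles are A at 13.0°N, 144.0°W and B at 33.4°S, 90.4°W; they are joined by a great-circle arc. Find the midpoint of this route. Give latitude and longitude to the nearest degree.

≈ 11°S, 119°W

From cos δ = sin φ₁ sin φ₂ + cos φ₁ cos φ₂ cos Δλ, the central angle is δ ≈ 1.204 rad (69.0°).
Interpolate at f = 1/2 with slerp weights a = sin((1−f)δ)/sin δ ≈ 0.607, b = sin(fδ)/sin δ ≈ 0.607.
p = a·p₁ + b·p₂ ≈ (-0.482, -0.854, -0.197); φ = arcsin(p_z) ≈ -11.39°, λ = atan2(p_y, p_x) ≈ -119.43°.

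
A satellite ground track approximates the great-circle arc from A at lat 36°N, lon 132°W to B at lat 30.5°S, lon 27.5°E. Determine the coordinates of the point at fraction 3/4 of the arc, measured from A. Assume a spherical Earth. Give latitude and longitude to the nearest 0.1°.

≈ lat 9.5°S, lon 9.7°W

Write both endpoints as unit vectors p₁, p₂ with components (cos φ cos λ, cos φ sin λ, sin φ).
The central angle between the endpoints is δ = arccos(p₁·p₂) ≈ 2.828 rad (162.0°).
Interpolate at f = 3/4 with slerp weights a = sin((1−f)δ)/sin δ ≈ 2.106, b = sin(fδ)/sin δ ≈ 2.764.
p = a·p₁ + b·p₂ ≈ (0.972, -0.167, -0.165); φ = arcsin(p_z) ≈ -9.48°, λ = atan2(p_y, p_x) ≈ -9.73°.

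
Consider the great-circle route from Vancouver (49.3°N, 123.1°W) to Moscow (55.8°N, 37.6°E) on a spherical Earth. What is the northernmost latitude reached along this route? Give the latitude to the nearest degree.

The great circle lies in the plane with unit normal n̂ = (p₁ × p₂)/|p₁ × p₂|.
Here n̂_z ≈ +0.126; the vertex latitude is φ_max = arccos|n̂_z| ≈ 82.7°.
Check via Clairaut: cos φ_max = |cos φ₁| · sin C = cos(49.3°)·sin(11.2°) ≈ 0.126, again giving ≈ 82.7°.

≈ 83°N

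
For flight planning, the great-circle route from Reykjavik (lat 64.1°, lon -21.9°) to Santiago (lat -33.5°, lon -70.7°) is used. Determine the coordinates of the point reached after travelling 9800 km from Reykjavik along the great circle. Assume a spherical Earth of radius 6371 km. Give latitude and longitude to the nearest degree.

From cos δ = sin φ₁ sin φ₂ + cos φ₁ cos φ₂ cos Δλ, the central angle is δ ≈ 1.830 rad (104.9°). The total great-circle distance is δ·R ≈ 1.830 × 6371 ≈ 11661 km, so the target fraction is f = 9800/11661 ≈ 0.840.
Interpolate at f ≈ 0.840 with slerp weights a = sin((1−f)δ)/sin δ ≈ 0.298, b = sin(fδ)/sin δ ≈ 1.034.
p = a·p₁ + b·p₂ ≈ (0.406, -0.862, -0.303); φ = arcsin(p_z) ≈ -17.62°, λ = atan2(p_y, p_x) ≈ -64.80°.

≈ lat -18°, lon -65°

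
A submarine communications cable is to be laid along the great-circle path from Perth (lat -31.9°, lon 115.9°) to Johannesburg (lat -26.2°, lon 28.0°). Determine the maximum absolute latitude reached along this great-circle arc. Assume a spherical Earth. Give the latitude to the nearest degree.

≈ -38°

The great circle lies in the plane with unit normal n̂ = (p₁ × p₂)/|p₁ × p₂|.
Here n̂_z ≈ -0.789; the vertex latitude is φ_max = arccos|n̂_z| ≈ 37.9°.
Check via Clairaut: cos φ_max = |cos φ₁| · sin C = cos(31.9°)·sin(111.7°) ≈ 0.789, again giving ≈ 37.9°.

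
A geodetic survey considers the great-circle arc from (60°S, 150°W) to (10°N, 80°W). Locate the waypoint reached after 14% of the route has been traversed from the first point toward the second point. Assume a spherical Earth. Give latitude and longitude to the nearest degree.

≈ (54°S, 130°W)

The haversine formula gives a central angle δ ≈ 1.553 rad (89.0°) between the endpoints.
Interpolate at f = 0.14 with slerp weights a = sin((1−f)δ)/sin δ ≈ 0.973, b = sin(fδ)/sin δ ≈ 0.216.
p = a·p₁ + b·p₂ ≈ (-0.384, -0.452, -0.805); φ = arcsin(p_z) ≈ -53.59°, λ = atan2(p_y, p_x) ≈ -130.35°.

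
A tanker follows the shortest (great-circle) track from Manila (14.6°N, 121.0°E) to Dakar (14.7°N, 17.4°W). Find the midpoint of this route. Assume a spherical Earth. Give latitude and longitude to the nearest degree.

Write both endpoints as unit vectors p₁, p₂ with components (cos φ cos λ, cos φ sin λ, sin φ).
The central angle between the endpoints is δ = arccos(p₁·p₂) ≈ 2.260 rad (129.5°).
Interpolate at f = 1/2 with slerp weights a = sin((1−f)δ)/sin δ ≈ 1.172, b = sin(fδ)/sin δ ≈ 1.172.
p = a·p₁ + b·p₂ ≈ (0.498, 0.633, 0.593); φ = arcsin(p_z) ≈ 36.36°, λ = atan2(p_y, p_x) ≈ 51.83°.

≈ 36°N, 52°E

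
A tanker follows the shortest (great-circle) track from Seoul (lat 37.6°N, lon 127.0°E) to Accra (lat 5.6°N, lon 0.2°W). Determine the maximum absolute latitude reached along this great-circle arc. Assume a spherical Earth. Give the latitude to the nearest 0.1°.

The great circle lies in the plane with unit normal n̂ = (p₁ × p₂)/|p₁ × p₂|.
Here n̂_z ≈ -0.691; the vertex latitude is φ_max = arccos|n̂_z| ≈ 46.3°.
Check via Clairaut: cos φ_max = |cos φ₁| · sin C = cos(37.6°)·sin(60.7°) ≈ 0.691, again giving ≈ 46.3°.

≈ 46.3°N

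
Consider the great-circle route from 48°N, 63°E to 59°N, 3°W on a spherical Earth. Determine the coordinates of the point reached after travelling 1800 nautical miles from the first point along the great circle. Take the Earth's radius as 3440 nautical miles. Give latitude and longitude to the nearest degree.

The haversine formula gives a central angle δ ≈ 0.681 rad (39.0°) between the endpoints. The total great-circle distance is δ·R ≈ 0.681 × 3440 ≈ 2341 nmi, so the target fraction is f = 1800/2341 ≈ 0.769.
Interpolate at f ≈ 0.769 with slerp weights a = sin((1−f)δ)/sin δ ≈ 0.249, b = sin(fδ)/sin δ ≈ 0.794.
p = a·p₁ + b·p₂ ≈ (0.484, 0.127, 0.866); φ = arcsin(p_z) ≈ 59.97°, λ = atan2(p_y, p_x) ≈ 14.71°.

≈ 60°N, 15°E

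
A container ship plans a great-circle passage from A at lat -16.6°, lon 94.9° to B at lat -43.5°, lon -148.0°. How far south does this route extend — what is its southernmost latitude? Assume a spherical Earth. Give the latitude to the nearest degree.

≈ -51°

The great circle lies in the plane with unit normal n̂ = (p₁ × p₂)/|p₁ × p₂|.
Here n̂_z ≈ +0.623; the vertex latitude is φ_max = arccos|n̂_z| ≈ 51.4°.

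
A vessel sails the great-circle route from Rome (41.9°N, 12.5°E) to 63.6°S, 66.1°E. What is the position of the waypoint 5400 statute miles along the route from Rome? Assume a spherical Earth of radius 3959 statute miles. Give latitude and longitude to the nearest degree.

Convert each endpoint to a unit vector on the sphere (x = cos φ cos λ, y = cos φ sin λ, z = sin φ).
The central angle between the endpoints is δ = arccos(p₁·p₂) ≈ 1.984 rad (113.7°). The total great-circle distance is δ·R ≈ 1.984 × 3959 ≈ 7856 mi, so the target fraction is f = 5400/7856 ≈ 0.687.
Interpolate at f ≈ 0.687 with slerp weights a = sin((1−f)δ)/sin δ ≈ 0.635, b = sin(fδ)/sin δ ≈ 1.069.
p = a·p₁ + b·p₂ ≈ (0.654, 0.537, -0.533); φ = arcsin(p_z) ≈ -32.23°, λ = atan2(p_y, p_x) ≈ 39.38°.

≈ 32°S, 39°E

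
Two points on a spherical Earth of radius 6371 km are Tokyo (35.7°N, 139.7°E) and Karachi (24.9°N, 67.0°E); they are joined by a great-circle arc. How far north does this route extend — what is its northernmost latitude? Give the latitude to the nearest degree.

The great circle lies in the plane with unit normal n̂ = (p₁ × p₂)/|p₁ × p₂|.
Here n̂_z ≈ -0.794; the vertex latitude is φ_max = arccos|n̂_z| ≈ 37.4°.
Check via Clairaut: cos φ_max = |cos φ₁| · sin C = cos(35.7°)·sin(78.0°) ≈ 0.794, again giving ≈ 37.4°.

≈ 37°N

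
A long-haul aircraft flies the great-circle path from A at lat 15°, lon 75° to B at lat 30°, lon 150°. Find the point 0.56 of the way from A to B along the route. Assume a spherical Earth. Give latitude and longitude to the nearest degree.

The haversine formula gives a central angle δ ≈ 1.218 rad (69.8°) between the endpoints.
Interpolate at f = 0.56 with slerp weights a = sin((1−f)δ)/sin δ ≈ 0.544, b = sin(fδ)/sin δ ≈ 0.672.
p = a·p₁ + b·p₂ ≈ (-0.368, 0.798, 0.477); φ = arcsin(p_z) ≈ 28.47°, λ = atan2(p_y, p_x) ≈ 114.73°.

≈ lat 28°, lon 115°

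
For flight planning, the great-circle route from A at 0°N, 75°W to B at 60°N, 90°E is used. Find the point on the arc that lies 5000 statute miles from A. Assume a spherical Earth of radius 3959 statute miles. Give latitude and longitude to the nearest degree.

≈ 70°N, 50°W

Convert each endpoint to a unit vector on the sphere (x = cos φ cos λ, y = cos φ sin λ, z = sin φ).
The central angle between the endpoints is δ = arccos(p₁·p₂) ≈ 2.075 rad (118.9°). The total great-circle distance is δ·R ≈ 2.075 × 3959 ≈ 8214 mi, so the target fraction is f = 5000/8214 ≈ 0.609.
Interpolate at f ≈ 0.609 with slerp weights a = sin((1−f)δ)/sin δ ≈ 0.829, b = sin(fδ)/sin δ ≈ 1.088.
p = a·p₁ + b·p₂ ≈ (0.214, -0.256, 0.943); φ = arcsin(p_z) ≈ 70.48°, λ = atan2(p_y, p_x) ≈ -50.07°.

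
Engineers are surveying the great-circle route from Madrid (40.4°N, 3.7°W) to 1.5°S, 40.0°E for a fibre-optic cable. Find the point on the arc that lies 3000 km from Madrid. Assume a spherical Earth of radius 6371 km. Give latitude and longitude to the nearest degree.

Convert each endpoint to a unit vector on the sphere (x = cos φ cos λ, y = cos φ sin λ, z = sin φ).
The central angle between the endpoints is δ = arccos(p₁·p₂) ≈ 1.008 rad (57.8°). The total great-circle distance is δ·R ≈ 1.008 × 6371 ≈ 6423 km, so the target fraction is f = 3000/6423 ≈ 0.467.
Interpolate at f ≈ 0.467 with slerp weights a = sin((1−f)δ)/sin δ ≈ 0.605, b = sin(fδ)/sin δ ≈ 0.536.
p = a·p₁ + b·p₂ ≈ (0.871, 0.315, 0.378); φ = arcsin(p_z) ≈ 22.22°, λ = atan2(p_y, p_x) ≈ 19.89°.

≈ 22°N, 20°E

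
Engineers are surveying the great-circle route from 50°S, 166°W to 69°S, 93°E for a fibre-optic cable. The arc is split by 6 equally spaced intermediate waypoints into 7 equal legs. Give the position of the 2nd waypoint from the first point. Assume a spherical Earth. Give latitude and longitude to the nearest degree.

≈ 61°S, 180°E

Write both endpoints as unit vectors p₁, p₂ with components (cos φ cos λ, cos φ sin λ, sin φ).
The central angle between the endpoints is δ = arccos(p₁·p₂) ≈ 0.835 rad (47.8°).
Interpolate at f = 2/7 with slerp weights a = sin((1−f)δ)/sin δ ≈ 0.758, b = sin(fδ)/sin δ ≈ 0.319.
p = a·p₁ + b·p₂ ≈ (-0.479, -0.004, -0.878); φ = arcsin(p_z) ≈ -61.41°, λ = atan2(p_y, p_x) ≈ -179.55°.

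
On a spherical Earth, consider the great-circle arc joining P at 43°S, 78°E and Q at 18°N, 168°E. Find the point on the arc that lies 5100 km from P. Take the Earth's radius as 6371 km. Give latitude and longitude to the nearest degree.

Write both endpoints as unit vectors p₁, p₂ with components (cos φ cos λ, cos φ sin λ, sin φ).
The central angle between the endpoints is δ = arccos(p₁·p₂) ≈ 1.783 rad (102.2°). The total great-circle distance is δ·R ≈ 1.783 × 6371 ≈ 11360 km, so the target fraction is f = 5100/11360 ≈ 0.449.
Interpolate at f ≈ 0.449 with slerp weights a = sin((1−f)δ)/sin δ ≈ 0.851, b = sin(fδ)/sin δ ≈ 0.734.
p = a·p₁ + b·p₂ ≈ (-0.554, 0.754, -0.354); φ = arcsin(p_z) ≈ -20.70°, λ = atan2(p_y, p_x) ≈ 126.29°.

≈ 21°S, 126°E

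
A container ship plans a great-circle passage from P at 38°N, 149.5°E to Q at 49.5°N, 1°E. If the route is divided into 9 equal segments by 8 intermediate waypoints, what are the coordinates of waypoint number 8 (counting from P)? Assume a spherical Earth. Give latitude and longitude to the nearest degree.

Convert each endpoint to a unit vector on the sphere (x = cos φ cos λ, y = cos φ sin λ, z = sin φ).
The central angle between the endpoints is δ = arccos(p₁·p₂) ≈ 1.539 rad (88.2°).
Interpolate at f = 8/9 with slerp weights a = sin((1−f)δ)/sin δ ≈ 0.170, b = sin(fδ)/sin δ ≈ 0.980.
p = a·p₁ + b·p₂ ≈ (0.521, 0.079, 0.850); φ = arcsin(p_z) ≈ 58.21°, λ = atan2(p_y, p_x) ≈ 8.65°.

≈ 58°N, 9°E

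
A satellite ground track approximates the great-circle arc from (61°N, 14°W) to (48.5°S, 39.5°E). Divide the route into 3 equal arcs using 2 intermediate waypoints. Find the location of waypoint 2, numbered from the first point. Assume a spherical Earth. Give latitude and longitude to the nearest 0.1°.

≈ (11.8°S, 23.0°E)

Convert each endpoint to a unit vector on the sphere (x = cos φ cos λ, y = cos φ sin λ, z = sin φ).
The central angle between the endpoints is δ = arccos(p₁·p₂) ≈ 2.053 rad (117.6°).
Interpolate at f = 2/3 with slerp weights a = sin((1−f)δ)/sin δ ≈ 0.714, b = sin(fδ)/sin δ ≈ 1.106.
p = a·p₁ + b·p₂ ≈ (0.901, 0.382, -0.204); φ = arcsin(p_z) ≈ -11.78°, λ = atan2(p_y, p_x) ≈ 22.99°.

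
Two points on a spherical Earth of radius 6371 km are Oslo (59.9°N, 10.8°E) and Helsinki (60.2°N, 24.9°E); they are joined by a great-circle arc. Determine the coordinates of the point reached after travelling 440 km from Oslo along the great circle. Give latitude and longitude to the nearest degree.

Write both endpoints as unit vectors p₁, p₂ with components (cos φ cos λ, cos φ sin λ, sin φ).
The central angle between the endpoints is δ = arccos(p₁·p₂) ≈ 0.123 rad (7.0°). The total great-circle distance is δ·R ≈ 0.123 × 6371 ≈ 782 km, so the target fraction is f = 440/782 ≈ 0.563.
Interpolate at f ≈ 0.563 with slerp weights a = sin((1−f)δ)/sin δ ≈ 0.438, b = sin(fδ)/sin δ ≈ 0.564.
p = a·p₁ + b·p₂ ≈ (0.470, 0.159, 0.868); φ = arcsin(p_z) ≈ 60.25°, λ = atan2(p_y, p_x) ≈ 18.71°.

≈ 60°N, 19°E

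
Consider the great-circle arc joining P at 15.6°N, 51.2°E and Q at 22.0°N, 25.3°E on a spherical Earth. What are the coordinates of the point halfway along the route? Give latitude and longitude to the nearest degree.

≈ 19°N, 39°E

Write both endpoints as unit vectors p₁, p₂ with components (cos φ cos λ, cos φ sin λ, sin φ).
The central angle between the endpoints is δ = arccos(p₁·p₂) ≈ 0.442 rad (25.3°).
Interpolate at f = 1/2 with slerp weights a = sin((1−f)δ)/sin δ ≈ 0.512, b = sin(fδ)/sin δ ≈ 0.512.
p = a·p₁ + b·p₂ ≈ (0.739, 0.588, 0.330); φ = arcsin(p_z) ≈ 19.25°, λ = atan2(p_y, p_x) ≈ 38.50°.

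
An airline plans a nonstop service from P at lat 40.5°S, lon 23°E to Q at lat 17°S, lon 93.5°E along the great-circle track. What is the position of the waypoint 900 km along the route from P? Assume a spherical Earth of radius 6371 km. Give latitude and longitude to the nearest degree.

The haversine formula gives a central angle δ ≈ 1.123 rad (64.4°) between the endpoints. The total great-circle distance is δ·R ≈ 1.123 × 6371 ≈ 7157 km, so the target fraction is f = 900/7157 ≈ 0.126.
Interpolate at f ≈ 0.126 with slerp weights a = sin((1−f)δ)/sin δ ≈ 0.922, b = sin(fδ)/sin δ ≈ 0.156.
p = a·p₁ + b·p₂ ≈ (0.637, 0.423, -0.645); φ = arcsin(p_z) ≈ -40.15°, λ = atan2(p_y, p_x) ≈ 33.61°.

≈ lat 40°S, lon 34°E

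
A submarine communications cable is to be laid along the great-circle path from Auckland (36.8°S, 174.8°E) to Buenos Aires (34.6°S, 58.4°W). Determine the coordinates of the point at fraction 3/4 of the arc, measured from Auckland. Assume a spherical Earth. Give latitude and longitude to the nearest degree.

≈ 50°S, 82°W

Convert each endpoint to a unit vector on the sphere (x = cos φ cos λ, y = cos φ sin λ, z = sin φ).
The central angle between the endpoints is δ = arccos(p₁·p₂) ≈ 1.625 rad (93.1°).
Interpolate at f = 3/4 with slerp weights a = sin((1−f)δ)/sin δ ≈ 0.396, b = sin(fδ)/sin δ ≈ 0.940.
p = a·p₁ + b·p₂ ≈ (0.090, -0.630, -0.771); φ = arcsin(p_z) ≈ -50.45°, λ = atan2(p_y, p_x) ≈ -81.89°.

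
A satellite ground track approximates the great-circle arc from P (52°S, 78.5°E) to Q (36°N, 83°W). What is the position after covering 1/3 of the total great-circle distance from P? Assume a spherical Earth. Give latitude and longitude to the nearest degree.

≈ (54°S, 18°W)

Convert each endpoint to a unit vector on the sphere (x = cos φ cos λ, y = cos φ sin λ, z = sin φ).
The central angle between the endpoints is δ = arccos(p₁·p₂) ≈ 2.781 rad (159.3°).
Interpolate at f = 1/3 with slerp weights a = sin((1−f)δ)/sin δ ≈ 2.718, b = sin(fδ)/sin δ ≈ 2.264.
p = a·p₁ + b·p₂ ≈ (0.557, -0.178, -0.811); φ = arcsin(p_z) ≈ -54.23°, λ = atan2(p_y, p_x) ≈ -17.72°.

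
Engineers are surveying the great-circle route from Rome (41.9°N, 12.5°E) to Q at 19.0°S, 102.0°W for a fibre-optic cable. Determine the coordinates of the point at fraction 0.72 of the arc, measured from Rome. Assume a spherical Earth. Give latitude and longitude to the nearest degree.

From cos δ = sin φ₁ sin φ₂ + cos φ₁ cos φ₂ cos Δλ, the central angle is δ ≈ 2.105 rad (120.6°).
Interpolate at f = 0.72 with slerp weights a = sin((1−f)δ)/sin δ ≈ 0.646, b = sin(fδ)/sin δ ≈ 1.160.
p = a·p₁ + b·p₂ ≈ (0.241, -0.969, 0.054); φ = arcsin(p_z) ≈ 3.08°, λ = atan2(p_y, p_x) ≈ -76.02°.

≈ 3°N, 76°W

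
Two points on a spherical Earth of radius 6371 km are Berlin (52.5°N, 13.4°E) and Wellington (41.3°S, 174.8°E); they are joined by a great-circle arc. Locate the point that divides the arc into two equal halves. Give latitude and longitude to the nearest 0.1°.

≈ (27.1°N, 126.7°E)

Write both endpoints as unit vectors p₁, p₂ with components (cos φ cos λ, cos φ sin λ, sin φ).
The central angle between the endpoints is δ = arccos(p₁·p₂) ≈ 2.848 rad (163.2°).
Interpolate at f = 1/2 with slerp weights a = sin((1−f)δ)/sin δ ≈ 3.413, b = sin(fδ)/sin δ ≈ 3.413.
p = a·p₁ + b·p₂ ≈ (-0.532, 0.714, 0.455); φ = arcsin(p_z) ≈ 27.07°, λ = atan2(p_y, p_x) ≈ 126.71°.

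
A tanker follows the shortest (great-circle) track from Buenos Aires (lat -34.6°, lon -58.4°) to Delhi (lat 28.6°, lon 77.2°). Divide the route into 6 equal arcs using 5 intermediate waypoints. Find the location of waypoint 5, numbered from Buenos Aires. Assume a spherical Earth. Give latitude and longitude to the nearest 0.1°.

≈ lat 18.3°, lon 53.9°

Write both endpoints as unit vectors p₁, p₂ with components (cos φ cos λ, cos φ sin λ, sin φ).
The central angle between the endpoints is δ = arccos(p₁·p₂) ≈ 2.479 rad (142.0°).
Interpolate at f = 5/6 with slerp weights a = sin((1−f)δ)/sin δ ≈ 0.652, b = sin(fδ)/sin δ ≈ 1.430.
p = a·p₁ + b·p₂ ≈ (0.559, 0.767, 0.314); φ = arcsin(p_z) ≈ 18.31°, λ = atan2(p_y, p_x) ≈ 53.89°.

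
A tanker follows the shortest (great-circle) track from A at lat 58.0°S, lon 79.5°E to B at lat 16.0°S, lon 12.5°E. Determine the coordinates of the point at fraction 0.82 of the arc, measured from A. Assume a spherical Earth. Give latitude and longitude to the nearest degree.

Write both endpoints as unit vectors p₁, p₂ with components (cos φ cos λ, cos φ sin λ, sin φ).
The central angle between the endpoints is δ = arccos(p₁·p₂) ≈ 1.123 rad (64.4°).
Interpolate at f = 0.82 with slerp weights a = sin((1−f)δ)/sin δ ≈ 0.223, b = sin(fδ)/sin δ ≈ 0.883.
p = a·p₁ + b·p₂ ≈ (0.850, 0.300, -0.432); φ = arcsin(p_z) ≈ -25.62°, λ = atan2(p_y, p_x) ≈ 19.42°.

≈ lat 26°S, lon 19°E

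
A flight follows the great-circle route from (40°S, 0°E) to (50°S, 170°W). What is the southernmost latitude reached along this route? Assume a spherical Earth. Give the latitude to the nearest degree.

The great circle lies in the plane with unit normal n̂ = (p₁ × p₂)/|p₁ × p₂|.
Here n̂_z ≈ -0.086; the vertex latitude is φ_max = arccos|n̂_z| ≈ 85.1°.
Check via Clairaut: cos φ_max = |cos φ₁| · sin C = cos(40.0°)·sin(173.6°) ≈ 0.086, again giving ≈ 85.1°.

≈ 85°S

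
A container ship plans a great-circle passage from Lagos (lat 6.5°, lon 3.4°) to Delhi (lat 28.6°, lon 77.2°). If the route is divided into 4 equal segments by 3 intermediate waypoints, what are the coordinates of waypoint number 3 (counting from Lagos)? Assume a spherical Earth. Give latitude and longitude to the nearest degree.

≈ lat 26°, lon 57°

Convert each endpoint to a unit vector on the sphere (x = cos φ cos λ, y = cos φ sin λ, z = sin φ).
The central angle between the endpoints is δ = arccos(p₁·p₂) ≈ 1.269 rad (72.7°).
Interpolate at f = 3/4 with slerp weights a = sin((1−f)δ)/sin δ ≈ 0.327, b = sin(fδ)/sin δ ≈ 0.853.
p = a·p₁ + b·p₂ ≈ (0.490, 0.749, 0.445); φ = arcsin(p_z) ≈ 26.44°, λ = atan2(p_y, p_x) ≈ 56.83°.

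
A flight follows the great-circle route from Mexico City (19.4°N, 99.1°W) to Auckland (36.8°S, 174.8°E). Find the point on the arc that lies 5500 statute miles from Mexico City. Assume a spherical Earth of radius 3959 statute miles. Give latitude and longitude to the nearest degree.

≈ 29°S, 165°W

From cos δ = sin φ₁ sin φ₂ + cos φ₁ cos φ₂ cos Δλ, the central angle is δ ≈ 1.719 rad (98.5°). The total great-circle distance is δ·R ≈ 1.719 × 3959 ≈ 6805 mi, so the target fraction is f = 5500/6805 ≈ 0.808.
Interpolate at f ≈ 0.808 with slerp weights a = sin((1−f)δ)/sin δ ≈ 0.327, b = sin(fδ)/sin δ ≈ 0.994.
p = a·p₁ + b·p₂ ≈ (-0.842, -0.233, -0.487); φ = arcsin(p_z) ≈ -29.14°, λ = atan2(p_y, p_x) ≈ -164.55°.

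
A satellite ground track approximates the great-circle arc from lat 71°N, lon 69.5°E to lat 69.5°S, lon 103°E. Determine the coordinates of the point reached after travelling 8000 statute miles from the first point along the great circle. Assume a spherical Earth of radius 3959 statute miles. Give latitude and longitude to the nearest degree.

≈ lat 44°S, lon 93°E

From cos δ = sin φ₁ sin φ₂ + cos φ₁ cos φ₂ cos Δλ, the central angle is δ ≈ 2.483 rad (142.2°). The total great-circle distance is δ·R ≈ 2.483 × 3959 ≈ 9828 mi, so the target fraction is f = 8000/9828 ≈ 0.814.
Interpolate at f ≈ 0.814 with slerp weights a = sin((1−f)δ)/sin δ ≈ 0.728, b = sin(fδ)/sin δ ≈ 1.470.
p = a·p₁ + b·p₂ ≈ (-0.033, 0.724, -0.689); φ = arcsin(p_z) ≈ -43.58°, λ = atan2(p_y, p_x) ≈ 92.60°.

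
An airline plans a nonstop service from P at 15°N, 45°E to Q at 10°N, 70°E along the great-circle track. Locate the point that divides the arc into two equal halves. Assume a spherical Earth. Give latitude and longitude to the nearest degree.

The haversine formula gives a central angle δ ≈ 0.435 rad (24.9°) between the endpoints.
Interpolate at f = 1/2 with slerp weights a = sin((1−f)δ)/sin δ ≈ 0.512, b = sin(fδ)/sin δ ≈ 0.512.
p = a·p₁ + b·p₂ ≈ (0.522, 0.824, 0.221); φ = arcsin(p_z) ≈ 12.79°, λ = atan2(p_y, p_x) ≈ 57.62°.

≈ 13°N, 58°E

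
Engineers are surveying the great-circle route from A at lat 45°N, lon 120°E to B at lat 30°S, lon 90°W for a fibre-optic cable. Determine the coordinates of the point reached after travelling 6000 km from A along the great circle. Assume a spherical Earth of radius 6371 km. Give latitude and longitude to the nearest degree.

Convert each endpoint to a unit vector on the sphere (x = cos φ cos λ, y = cos φ sin λ, z = sin φ).
The central angle between the endpoints is δ = arccos(p₁·p₂) ≈ 2.655 rad (152.1°). The total great-circle distance is δ·R ≈ 2.655 × 6371 ≈ 16914 km, so the target fraction is f = 6000/16914 ≈ 0.355.
Interpolate at f ≈ 0.355 with slerp weights a = sin((1−f)δ)/sin δ ≈ 2.116, b = sin(fδ)/sin δ ≈ 1.729.
p = a·p₁ + b·p₂ ≈ (-0.748, -0.201, 0.632); φ = arcsin(p_z) ≈ 39.21°, λ = atan2(p_y, p_x) ≈ -164.95°.

≈ lat 39°N, lon 165°W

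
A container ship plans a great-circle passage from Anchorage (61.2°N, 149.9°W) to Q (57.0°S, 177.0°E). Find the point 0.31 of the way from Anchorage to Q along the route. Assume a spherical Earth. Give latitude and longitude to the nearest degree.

≈ (25°N, 163°W)

Convert each endpoint to a unit vector on the sphere (x = cos φ cos λ, y = cos φ sin λ, z = sin φ).
The central angle between the endpoints is δ = arccos(p₁·p₂) ≈ 2.112 rad (121.0°).
Interpolate at f = 0.31 with slerp weights a = sin((1−f)δ)/sin δ ≈ 1.159, b = sin(fδ)/sin δ ≈ 0.710.
p = a·p₁ + b·p₂ ≈ (-0.870, -0.260, 0.420); φ = arcsin(p_z) ≈ 24.83°, λ = atan2(p_y, p_x) ≈ -163.36°.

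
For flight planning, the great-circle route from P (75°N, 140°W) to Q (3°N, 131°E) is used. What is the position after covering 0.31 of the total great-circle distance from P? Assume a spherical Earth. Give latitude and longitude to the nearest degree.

Convert each endpoint to a unit vector on the sphere (x = cos φ cos λ, y = cos φ sin λ, z = sin φ).
The central angle between the endpoints is δ = arccos(p₁·p₂) ≈ 1.516 rad (86.8°).
Interpolate at f = 0.31 with slerp weights a = sin((1−f)δ)/sin δ ≈ 0.867, b = sin(fδ)/sin δ ≈ 0.453.
p = a·p₁ + b·p₂ ≈ (-0.469, 0.198, 0.861); φ = arcsin(p_z) ≈ 59.41°, λ = atan2(p_y, p_x) ≈ 157.15°.

≈ (59°N, 157°E)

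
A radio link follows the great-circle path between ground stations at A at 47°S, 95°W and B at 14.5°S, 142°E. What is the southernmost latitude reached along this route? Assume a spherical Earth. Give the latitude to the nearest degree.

The great circle lies in the plane with unit normal n̂ = (p₁ × p₂)/|p₁ × p₂|.
Here n̂_z ≈ -0.563; the vertex latitude is φ_max = arccos|n̂_z| ≈ 55.8°.
Check via Clairaut: cos φ_max = |cos φ₁| · sin C = cos(47.0°)·sin(124.4°) ≈ 0.563, again giving ≈ 55.8°.

≈ 56°S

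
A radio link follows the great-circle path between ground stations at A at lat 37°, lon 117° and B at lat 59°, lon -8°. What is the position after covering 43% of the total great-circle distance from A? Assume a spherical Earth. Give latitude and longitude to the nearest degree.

≈ lat 63°, lon 87°

Convert each endpoint to a unit vector on the sphere (x = cos φ cos λ, y = cos φ sin λ, z = sin φ).
The central angle between the endpoints is δ = arccos(p₁·p₂) ≈ 1.287 rad (73.7°).
Interpolate at f = 0.43 with slerp weights a = sin((1−f)δ)/sin δ ≈ 0.697, b = sin(fδ)/sin δ ≈ 0.548.
p = a·p₁ + b·p₂ ≈ (0.026, 0.457, 0.889); φ = arcsin(p_z) ≈ 62.75°, λ = atan2(p_y, p_x) ≈ 86.70°.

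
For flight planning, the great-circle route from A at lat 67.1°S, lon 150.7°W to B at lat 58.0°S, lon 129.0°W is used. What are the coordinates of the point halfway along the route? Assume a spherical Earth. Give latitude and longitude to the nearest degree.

≈ lat 63°S, lon 138°W

Convert each endpoint to a unit vector on the sphere (x = cos φ cos λ, y = cos φ sin λ, z = sin φ).
The central angle between the endpoints is δ = arccos(p₁·p₂) ≈ 0.234 rad (13.4°).
Interpolate at f = 1/2 with slerp weights a = sin((1−f)δ)/sin δ ≈ 0.503, b = sin(fδ)/sin δ ≈ 0.503.
p = a·p₁ + b·p₂ ≈ (-0.339, -0.303, -0.891); φ = arcsin(p_z) ≈ -62.96°, λ = atan2(p_y, p_x) ≈ -138.17°.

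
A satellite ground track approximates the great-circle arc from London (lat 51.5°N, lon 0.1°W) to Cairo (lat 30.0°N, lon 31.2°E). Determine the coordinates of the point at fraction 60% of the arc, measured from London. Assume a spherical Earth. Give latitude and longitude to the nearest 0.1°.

≈ lat 39.6°N, lon 21.1°E

Convert each endpoint to a unit vector on the sphere (x = cos φ cos λ, y = cos φ sin λ, z = sin φ).
The central angle between the endpoints is δ = arccos(p₁·p₂) ≈ 0.551 rad (31.6°).
Interpolate at f = 0.60 with slerp weights a = sin((1−f)δ)/sin δ ≈ 0.418, b = sin(fδ)/sin δ ≈ 0.620.
p = a·p₁ + b·p₂ ≈ (0.719, 0.278, 0.637); φ = arcsin(p_z) ≈ 39.56°, λ = atan2(p_y, p_x) ≈ 21.11°.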